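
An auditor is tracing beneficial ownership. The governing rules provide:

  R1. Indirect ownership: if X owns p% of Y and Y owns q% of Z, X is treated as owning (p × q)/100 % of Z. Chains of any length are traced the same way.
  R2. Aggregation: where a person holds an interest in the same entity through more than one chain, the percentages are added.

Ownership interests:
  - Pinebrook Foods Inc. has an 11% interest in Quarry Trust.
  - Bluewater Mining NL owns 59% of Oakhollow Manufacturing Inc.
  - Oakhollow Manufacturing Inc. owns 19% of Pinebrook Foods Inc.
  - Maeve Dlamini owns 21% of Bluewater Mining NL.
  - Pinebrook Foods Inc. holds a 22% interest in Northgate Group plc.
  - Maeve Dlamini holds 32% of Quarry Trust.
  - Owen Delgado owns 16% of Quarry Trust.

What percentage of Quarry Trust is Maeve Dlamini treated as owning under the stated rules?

Chain via Bluewater Mining NL → Oakhollow Manufacturing Inc. → Pinebrook Foods Inc. (R1): 21% × 59% × 19% × 11% = 0.258951% of Quarry Trust.
Direct interest in Quarry Trust: 32%.
Aggregating (R2): 0.258951% + 32% = 32.258951%.

32.258951%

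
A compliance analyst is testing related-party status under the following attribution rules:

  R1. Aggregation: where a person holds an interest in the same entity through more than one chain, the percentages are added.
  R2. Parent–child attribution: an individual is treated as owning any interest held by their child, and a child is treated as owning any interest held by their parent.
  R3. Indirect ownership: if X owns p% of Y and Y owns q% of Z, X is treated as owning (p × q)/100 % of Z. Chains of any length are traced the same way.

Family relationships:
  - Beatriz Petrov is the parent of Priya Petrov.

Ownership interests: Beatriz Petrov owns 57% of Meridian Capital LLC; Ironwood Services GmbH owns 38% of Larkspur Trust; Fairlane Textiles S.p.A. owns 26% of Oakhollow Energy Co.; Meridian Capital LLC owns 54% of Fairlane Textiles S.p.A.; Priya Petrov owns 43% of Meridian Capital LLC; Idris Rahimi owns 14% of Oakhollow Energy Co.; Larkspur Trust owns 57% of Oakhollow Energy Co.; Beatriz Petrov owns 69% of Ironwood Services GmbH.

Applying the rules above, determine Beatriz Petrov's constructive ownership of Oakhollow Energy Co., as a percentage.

28.9854%

By parent–child attribution (R2), Beatriz Petrov is treated as also owning Priya Petrov's interest in Meridian Capital LLC, giving 57% + 43% = 100%.
Chain via Ironwood Services GmbH → Larkspur Trust (R3): 69% × 38% × 57% = 14.9454% of Oakhollow Energy Co.
Chain via Meridian Capital LLC → Fairlane Textiles S.p.A. (R3): 100% × 54% × 26% = 14.04% of Oakhollow Energy Co.
Aggregating (R1): 14.9454% + 14.04% = 28.9854%.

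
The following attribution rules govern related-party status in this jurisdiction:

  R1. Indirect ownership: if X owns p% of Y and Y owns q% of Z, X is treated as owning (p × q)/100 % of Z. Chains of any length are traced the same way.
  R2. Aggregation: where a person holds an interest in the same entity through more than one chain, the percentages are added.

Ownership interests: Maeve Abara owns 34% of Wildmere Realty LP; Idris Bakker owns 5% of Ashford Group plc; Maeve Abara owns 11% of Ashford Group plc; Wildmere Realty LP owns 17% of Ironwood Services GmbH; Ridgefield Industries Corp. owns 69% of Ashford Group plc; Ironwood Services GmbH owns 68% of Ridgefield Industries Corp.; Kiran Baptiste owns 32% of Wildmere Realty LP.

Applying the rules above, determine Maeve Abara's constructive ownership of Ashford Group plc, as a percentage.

Chain via Wildmere Realty LP → Ironwood Services GmbH → Ridgefield Industries Corp. (R1): 34% × 17% × 68% × 69% = 2.711976% of Ashford Group plc.
Direct interest in Ashford Group plc: 11%.
Aggregating (R2): 2.711976% + 11% = 13.711976%.

13.711976%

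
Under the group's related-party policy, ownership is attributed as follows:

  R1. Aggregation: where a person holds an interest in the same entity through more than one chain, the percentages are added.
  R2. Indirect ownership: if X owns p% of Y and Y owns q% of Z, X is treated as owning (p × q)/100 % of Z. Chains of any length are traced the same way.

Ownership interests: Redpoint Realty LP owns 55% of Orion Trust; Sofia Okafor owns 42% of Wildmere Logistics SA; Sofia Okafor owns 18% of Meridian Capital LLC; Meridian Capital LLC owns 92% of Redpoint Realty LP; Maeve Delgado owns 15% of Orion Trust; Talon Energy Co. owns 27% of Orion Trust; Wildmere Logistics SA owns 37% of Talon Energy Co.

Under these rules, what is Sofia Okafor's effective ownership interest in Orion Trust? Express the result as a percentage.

Chain via Wildmere Logistics SA → Talon Energy Co. (R2): 42% × 37% × 27% = 4.1958% of Orion Trust.
Chain via Meridian Capital LLC → Redpoint Realty LP (R2): 18% × 92% × 55% = 9.108% of Orion Trust.
Aggregating (R1): 4.1958% + 9.108% = 13.3038%.

13.3038%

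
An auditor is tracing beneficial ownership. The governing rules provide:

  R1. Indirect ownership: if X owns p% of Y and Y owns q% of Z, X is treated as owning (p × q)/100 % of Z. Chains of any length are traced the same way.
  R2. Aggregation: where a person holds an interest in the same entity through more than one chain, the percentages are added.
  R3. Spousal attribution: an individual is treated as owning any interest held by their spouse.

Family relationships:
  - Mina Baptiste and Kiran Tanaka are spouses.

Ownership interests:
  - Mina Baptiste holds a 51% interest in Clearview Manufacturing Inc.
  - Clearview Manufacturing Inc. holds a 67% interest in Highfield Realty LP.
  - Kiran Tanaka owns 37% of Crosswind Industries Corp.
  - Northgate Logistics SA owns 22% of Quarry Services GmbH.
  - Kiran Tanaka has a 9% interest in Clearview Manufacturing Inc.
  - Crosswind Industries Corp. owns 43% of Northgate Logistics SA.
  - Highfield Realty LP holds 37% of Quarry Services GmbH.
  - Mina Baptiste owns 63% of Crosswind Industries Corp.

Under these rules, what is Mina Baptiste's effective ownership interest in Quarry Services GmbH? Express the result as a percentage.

By spousal attribution (R3), Mina Baptiste is treated as also owning Kiran Tanaka's interest in Clearview Manufacturing Inc, giving 51% + 9% = 60%.
By spousal attribution (R3), Mina Baptiste is treated as also owning Kiran Tanaka's interest in Crosswind Industries Corp, giving 63% + 37% = 100%.
Chain via Clearview Manufacturing Inc. → Highfield Realty LP (R1): 60% × 67% × 37% = 14.874% of Quarry Services GmbH.
Chain via Crosswind Industries Corp. → Northgate Logistics SA (R1): 100% × 43% × 22% = 9.46% of Quarry Services GmbH.
Aggregating (R2): 14.874% + 9.46% = 24.334%.

24.334%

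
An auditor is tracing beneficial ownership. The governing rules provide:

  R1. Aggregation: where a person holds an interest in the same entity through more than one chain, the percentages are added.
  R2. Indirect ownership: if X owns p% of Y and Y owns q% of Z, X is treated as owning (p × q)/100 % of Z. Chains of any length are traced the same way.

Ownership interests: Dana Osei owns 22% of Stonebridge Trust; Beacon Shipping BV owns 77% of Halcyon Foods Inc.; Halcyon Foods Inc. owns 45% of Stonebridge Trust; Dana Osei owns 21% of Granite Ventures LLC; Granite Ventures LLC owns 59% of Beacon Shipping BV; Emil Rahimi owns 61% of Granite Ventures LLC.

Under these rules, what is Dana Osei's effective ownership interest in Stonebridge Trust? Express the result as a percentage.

Chain via Granite Ventures LLC → Beacon Shipping BV → Halcyon Foods Inc. (R2): 21% × 59% × 77% × 45% = 4.293135% of Stonebridge Trust.
Direct interest in Stonebridge Trust: 22%.
Aggregating (R1): 4.293135% + 22% = 26.293135%.

26.293135%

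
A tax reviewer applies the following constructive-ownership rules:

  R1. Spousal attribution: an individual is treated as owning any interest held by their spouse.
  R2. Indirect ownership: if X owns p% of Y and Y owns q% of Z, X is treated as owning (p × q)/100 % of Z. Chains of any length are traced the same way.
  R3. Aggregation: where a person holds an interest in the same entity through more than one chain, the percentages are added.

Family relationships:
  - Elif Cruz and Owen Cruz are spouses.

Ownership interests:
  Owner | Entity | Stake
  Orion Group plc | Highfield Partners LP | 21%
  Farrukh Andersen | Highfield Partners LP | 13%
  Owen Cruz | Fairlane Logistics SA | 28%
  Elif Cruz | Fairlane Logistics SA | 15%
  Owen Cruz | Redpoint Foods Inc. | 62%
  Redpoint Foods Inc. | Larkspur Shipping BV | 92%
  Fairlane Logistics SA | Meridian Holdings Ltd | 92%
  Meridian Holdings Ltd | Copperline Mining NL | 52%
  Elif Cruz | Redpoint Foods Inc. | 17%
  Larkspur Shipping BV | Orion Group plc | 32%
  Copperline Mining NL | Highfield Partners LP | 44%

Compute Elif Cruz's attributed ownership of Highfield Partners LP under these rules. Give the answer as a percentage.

By spousal attribution (R1), Elif Cruz is treated as also owning Owen Cruz's interest in Redpoint Foods Inc, giving 17% + 62% = 79%.
By spousal attribution (R1), Elif Cruz is treated as also owning Owen Cruz's interest in Fairlane Logistics SA, giving 15% + 28% = 43%.
Chain via Redpoint Foods Inc. → Larkspur Shipping BV → Orion Group plc (R2): 79% × 92% × 32% × 21% = 4.884096% of Highfield Partners LP.
Chain via Fairlane Logistics SA → Meridian Holdings Ltd → Copperline Mining NL (R2): 43% × 92% × 52% × 44% = 9.051328% of Highfield Partners LP.
Aggregating (R3): 4.884096% + 9.051328% = 13.935424%.

13.935424%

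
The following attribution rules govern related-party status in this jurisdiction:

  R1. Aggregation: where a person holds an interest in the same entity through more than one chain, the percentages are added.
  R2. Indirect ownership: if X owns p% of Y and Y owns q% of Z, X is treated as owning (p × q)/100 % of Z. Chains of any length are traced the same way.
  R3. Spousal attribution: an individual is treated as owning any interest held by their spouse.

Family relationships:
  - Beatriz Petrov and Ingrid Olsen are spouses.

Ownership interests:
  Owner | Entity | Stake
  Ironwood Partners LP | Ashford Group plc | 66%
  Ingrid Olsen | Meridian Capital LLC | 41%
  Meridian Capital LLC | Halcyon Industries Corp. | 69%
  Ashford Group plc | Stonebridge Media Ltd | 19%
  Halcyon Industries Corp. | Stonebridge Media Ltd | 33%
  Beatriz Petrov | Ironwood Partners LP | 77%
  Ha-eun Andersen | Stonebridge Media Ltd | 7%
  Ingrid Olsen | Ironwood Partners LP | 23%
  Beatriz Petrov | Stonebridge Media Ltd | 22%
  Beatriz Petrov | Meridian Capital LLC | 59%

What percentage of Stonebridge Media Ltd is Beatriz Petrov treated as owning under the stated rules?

By spousal attribution (R3), Beatriz Petrov is treated as also owning Ingrid Olsen's interest in Meridian Capital LLC, giving 59% + 41% = 100%.
By spousal attribution (R3), Beatriz Petrov is treated as also owning Ingrid Olsen's interest in Ironwood Partners LP, giving 77% + 23% = 100%.
Chain via Meridian Capital LLC → Halcyon Industries Corp. (R2): 100% × 69% × 33% = 22.77% of Stonebridge Media Ltd.
Chain via Ironwood Partners LP → Ashford Group plc (R2): 100% × 66% × 19% = 12.54% of Stonebridge Media Ltd.
Direct interest in Stonebridge Media Ltd: 22%.
Aggregating (R1): 22.77% + 12.54% + 22% = 57.31%.

57.31%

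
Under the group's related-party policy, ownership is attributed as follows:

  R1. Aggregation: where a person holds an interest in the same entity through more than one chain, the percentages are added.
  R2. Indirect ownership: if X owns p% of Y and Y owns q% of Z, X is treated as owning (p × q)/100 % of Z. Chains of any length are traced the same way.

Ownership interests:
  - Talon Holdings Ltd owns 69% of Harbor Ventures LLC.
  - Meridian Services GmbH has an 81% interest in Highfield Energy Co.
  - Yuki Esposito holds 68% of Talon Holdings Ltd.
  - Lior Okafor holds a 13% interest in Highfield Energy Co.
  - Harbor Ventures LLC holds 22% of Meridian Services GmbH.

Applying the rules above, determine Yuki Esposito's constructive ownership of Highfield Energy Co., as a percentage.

Chain via Talon Holdings Ltd → Harbor Ventures LLC → Meridian Services GmbH (R2): 68% × 69% × 22% × 81% = 8.361144% of Highfield Energy Co.

8.361144%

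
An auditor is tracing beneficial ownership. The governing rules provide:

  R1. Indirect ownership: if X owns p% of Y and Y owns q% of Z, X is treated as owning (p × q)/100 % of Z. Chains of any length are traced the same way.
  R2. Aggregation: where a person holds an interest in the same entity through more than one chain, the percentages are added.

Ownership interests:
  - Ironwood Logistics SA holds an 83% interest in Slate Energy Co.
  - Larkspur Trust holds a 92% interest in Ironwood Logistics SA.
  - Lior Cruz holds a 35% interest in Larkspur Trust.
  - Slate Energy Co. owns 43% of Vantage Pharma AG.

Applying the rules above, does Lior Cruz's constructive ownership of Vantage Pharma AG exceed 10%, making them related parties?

Chain via Larkspur Trust → Ironwood Logistics SA → Slate Energy Co. (R1): 35% × 92% × 83% × 43% = 11.49218% of Vantage Pharma AG.
11.49218% exceeds the 10% threshold, so Lior is a related party to Vantage Pharma AG.

Yes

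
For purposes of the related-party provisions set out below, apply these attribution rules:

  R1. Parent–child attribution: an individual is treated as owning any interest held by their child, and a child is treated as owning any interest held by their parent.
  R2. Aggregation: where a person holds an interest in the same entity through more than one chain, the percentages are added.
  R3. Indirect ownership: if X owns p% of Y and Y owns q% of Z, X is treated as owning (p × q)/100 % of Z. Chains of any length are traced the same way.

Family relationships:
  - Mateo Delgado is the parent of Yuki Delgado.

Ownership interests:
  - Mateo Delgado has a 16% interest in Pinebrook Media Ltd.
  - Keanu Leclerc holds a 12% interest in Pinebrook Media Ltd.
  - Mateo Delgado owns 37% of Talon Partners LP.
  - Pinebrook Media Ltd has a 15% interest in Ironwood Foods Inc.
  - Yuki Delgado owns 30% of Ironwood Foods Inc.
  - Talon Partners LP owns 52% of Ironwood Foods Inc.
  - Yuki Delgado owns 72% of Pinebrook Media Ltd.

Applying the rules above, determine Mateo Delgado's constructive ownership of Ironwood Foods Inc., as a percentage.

62.44%

By parent–child attribution (R1), Mateo Delgado is treated as also owning Yuki Delgado's interest in Pinebrook Media Ltd, giving 16% + 72% = 88%.
By parent–child attribution (R1), Mateo Delgado is treated as owning Yuki Delgado's 30% interest in Ironwood Foods Inc.
Chain via Pinebrook Media Ltd (R3): 88% × 15% = 13.2% of Ironwood Foods Inc.
Chain via Talon Partners LP (R3): 37% × 52% = 19.24% of Ironwood Foods Inc.
Direct interest in Ironwood Foods Inc: 30%.
Aggregating (R2): 13.2% + 19.24% + 30% = 62.44%.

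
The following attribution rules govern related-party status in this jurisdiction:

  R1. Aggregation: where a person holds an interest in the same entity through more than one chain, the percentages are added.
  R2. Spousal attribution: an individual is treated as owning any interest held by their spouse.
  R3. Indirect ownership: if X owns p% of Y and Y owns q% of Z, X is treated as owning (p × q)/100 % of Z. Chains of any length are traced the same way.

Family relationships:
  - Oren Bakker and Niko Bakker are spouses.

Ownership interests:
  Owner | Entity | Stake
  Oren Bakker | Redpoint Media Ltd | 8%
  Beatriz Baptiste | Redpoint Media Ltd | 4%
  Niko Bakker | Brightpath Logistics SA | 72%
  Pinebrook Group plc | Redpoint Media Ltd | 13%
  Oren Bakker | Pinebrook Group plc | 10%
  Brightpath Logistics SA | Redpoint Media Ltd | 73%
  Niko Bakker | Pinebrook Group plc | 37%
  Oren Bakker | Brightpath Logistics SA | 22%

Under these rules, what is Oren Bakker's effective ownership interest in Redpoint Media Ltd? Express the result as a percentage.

82.73%

By spousal attribution (R2), Oren Bakker is treated as also owning Niko Bakker's interest in Brightpath Logistics SA, giving 22% + 72% = 94%.
By spousal attribution (R2), Oren Bakker is treated as also owning Niko Bakker's interest in Pinebrook Group plc, giving 10% + 37% = 47%.
Chain via Brightpath Logistics SA (R3): 94% × 73% = 68.62% of Redpoint Media Ltd.
Chain via Pinebrook Group plc (R3): 47% × 13% = 6.11% of Redpoint Media Ltd.
Direct interest in Redpoint Media Ltd: 8%.
Aggregating (R1): 68.62% + 6.11% + 8% = 82.73%.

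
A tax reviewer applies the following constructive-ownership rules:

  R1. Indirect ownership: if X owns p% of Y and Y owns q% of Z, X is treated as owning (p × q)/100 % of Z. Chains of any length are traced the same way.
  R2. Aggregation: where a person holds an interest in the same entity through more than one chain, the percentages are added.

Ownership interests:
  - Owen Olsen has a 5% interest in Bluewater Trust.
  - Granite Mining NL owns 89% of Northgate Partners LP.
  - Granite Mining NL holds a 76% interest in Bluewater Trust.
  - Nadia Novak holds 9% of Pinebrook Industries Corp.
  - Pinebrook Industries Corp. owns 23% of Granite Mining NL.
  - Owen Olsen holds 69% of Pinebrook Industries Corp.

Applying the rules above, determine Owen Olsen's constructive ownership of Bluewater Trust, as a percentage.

Chain via Pinebrook Industries Corp. → Granite Mining NL (R1): 69% × 23% × 76% = 12.0612% of Bluewater Trust.
Direct interest in Bluewater Trust: 5%.
Aggregating (R2): 12.0612% + 5% = 17.0612%.

17.0612%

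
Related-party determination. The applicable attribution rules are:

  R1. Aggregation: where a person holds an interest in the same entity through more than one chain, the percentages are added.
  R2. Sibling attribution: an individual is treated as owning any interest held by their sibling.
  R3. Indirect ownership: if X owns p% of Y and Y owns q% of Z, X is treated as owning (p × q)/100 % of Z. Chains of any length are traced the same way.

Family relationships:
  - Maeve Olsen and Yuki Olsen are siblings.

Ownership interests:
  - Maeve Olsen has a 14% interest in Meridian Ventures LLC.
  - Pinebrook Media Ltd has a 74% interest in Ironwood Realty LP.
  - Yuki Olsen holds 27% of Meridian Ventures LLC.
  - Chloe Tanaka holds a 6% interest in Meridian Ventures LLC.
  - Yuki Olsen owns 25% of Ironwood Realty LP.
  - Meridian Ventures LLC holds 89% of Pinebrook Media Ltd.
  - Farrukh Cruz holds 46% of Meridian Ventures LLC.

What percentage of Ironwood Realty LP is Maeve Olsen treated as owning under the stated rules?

52.0026%

By sibling attribution (R2), Maeve Olsen is treated as also owning Yuki Olsen's interest in Meridian Ventures LLC, giving 14% + 27% = 41%.
By sibling attribution (R2), Maeve Olsen is treated as owning Yuki Olsen's 25% interest in Ironwood Realty LP.
Chain via Meridian Ventures LLC → Pinebrook Media Ltd (R3): 41% × 89% × 74% = 27.0026% of Ironwood Realty LP.
Direct interest in Ironwood Realty LP: 25%.
Aggregating (R1): 27.0026% + 25% = 52.0026%.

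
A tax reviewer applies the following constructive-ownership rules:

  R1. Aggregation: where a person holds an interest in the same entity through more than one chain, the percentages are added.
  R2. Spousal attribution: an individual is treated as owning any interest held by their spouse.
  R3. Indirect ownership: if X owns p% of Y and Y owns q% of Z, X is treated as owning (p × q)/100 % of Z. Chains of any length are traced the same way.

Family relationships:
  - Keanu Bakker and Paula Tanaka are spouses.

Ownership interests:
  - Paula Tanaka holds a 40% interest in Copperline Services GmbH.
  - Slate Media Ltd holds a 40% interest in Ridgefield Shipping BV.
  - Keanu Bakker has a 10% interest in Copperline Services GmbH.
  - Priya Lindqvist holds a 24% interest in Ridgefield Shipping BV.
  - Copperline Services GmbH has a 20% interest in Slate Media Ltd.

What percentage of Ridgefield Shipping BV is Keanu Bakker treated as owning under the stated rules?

By spousal attribution (R2), Keanu Bakker is treated as also owning Paula Tanaka's interest in Copperline Services GmbH, giving 10% + 40% = 50%.
Chain via Copperline Services GmbH → Slate Media Ltd (R3): 50% × 20% × 40% = 4% of Ridgefield Shipping BV.

4%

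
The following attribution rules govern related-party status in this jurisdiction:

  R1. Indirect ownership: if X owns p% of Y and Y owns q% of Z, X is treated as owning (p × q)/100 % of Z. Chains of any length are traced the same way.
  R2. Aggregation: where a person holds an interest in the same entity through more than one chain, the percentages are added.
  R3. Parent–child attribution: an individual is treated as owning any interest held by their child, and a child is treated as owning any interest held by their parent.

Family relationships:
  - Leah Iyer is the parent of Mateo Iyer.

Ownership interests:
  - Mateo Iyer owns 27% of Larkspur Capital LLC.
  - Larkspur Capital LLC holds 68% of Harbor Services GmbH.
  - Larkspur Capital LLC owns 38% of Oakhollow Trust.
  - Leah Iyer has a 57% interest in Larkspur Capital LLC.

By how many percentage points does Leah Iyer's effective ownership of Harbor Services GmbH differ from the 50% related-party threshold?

By parent–child attribution (R3), Leah Iyer is treated as also owning Mateo Iyer's interest in Larkspur Capital LLC, giving 57% + 27% = 84%.
Chain via Larkspur Capital LLC (R1): 84% × 68% = 57.12% of Harbor Services GmbH.
57.12% exceeds the 50% threshold by 7.12 percentage points.

7.12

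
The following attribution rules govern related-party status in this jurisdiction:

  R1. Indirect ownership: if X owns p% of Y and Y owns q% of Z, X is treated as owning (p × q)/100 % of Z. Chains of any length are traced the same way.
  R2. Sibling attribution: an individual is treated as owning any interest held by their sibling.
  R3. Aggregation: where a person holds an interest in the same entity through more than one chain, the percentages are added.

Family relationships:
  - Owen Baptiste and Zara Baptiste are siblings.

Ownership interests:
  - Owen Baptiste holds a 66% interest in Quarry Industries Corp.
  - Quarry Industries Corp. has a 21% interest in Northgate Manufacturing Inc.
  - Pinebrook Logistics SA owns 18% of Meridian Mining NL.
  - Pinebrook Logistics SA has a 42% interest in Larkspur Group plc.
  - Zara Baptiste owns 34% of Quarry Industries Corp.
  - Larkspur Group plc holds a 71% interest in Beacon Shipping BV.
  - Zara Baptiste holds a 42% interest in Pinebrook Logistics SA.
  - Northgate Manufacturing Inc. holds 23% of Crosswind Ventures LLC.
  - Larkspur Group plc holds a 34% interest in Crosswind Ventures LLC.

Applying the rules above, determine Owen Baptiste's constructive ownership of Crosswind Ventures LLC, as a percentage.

By sibling attribution (R2), Owen Baptiste is treated as also owning Zara Baptiste's interest in Quarry Industries Corp, giving 66% + 34% = 100%.
By sibling attribution (R2), Owen Baptiste is treated as owning Zara Baptiste's 42% interest in Pinebrook Logistics SA.
Chain via Quarry Industries Corp. → Northgate Manufacturing Inc. (R1): 100% × 21% × 23% = 4.83% of Crosswind Ventures LLC.
Chain via Pinebrook Logistics SA → Larkspur Group plc (R1): 42% × 42% × 34% = 5.9976% of Crosswind Ventures LLC.
Aggregating (R3): 4.83% + 5.9976% = 10.8276%.

10.8276%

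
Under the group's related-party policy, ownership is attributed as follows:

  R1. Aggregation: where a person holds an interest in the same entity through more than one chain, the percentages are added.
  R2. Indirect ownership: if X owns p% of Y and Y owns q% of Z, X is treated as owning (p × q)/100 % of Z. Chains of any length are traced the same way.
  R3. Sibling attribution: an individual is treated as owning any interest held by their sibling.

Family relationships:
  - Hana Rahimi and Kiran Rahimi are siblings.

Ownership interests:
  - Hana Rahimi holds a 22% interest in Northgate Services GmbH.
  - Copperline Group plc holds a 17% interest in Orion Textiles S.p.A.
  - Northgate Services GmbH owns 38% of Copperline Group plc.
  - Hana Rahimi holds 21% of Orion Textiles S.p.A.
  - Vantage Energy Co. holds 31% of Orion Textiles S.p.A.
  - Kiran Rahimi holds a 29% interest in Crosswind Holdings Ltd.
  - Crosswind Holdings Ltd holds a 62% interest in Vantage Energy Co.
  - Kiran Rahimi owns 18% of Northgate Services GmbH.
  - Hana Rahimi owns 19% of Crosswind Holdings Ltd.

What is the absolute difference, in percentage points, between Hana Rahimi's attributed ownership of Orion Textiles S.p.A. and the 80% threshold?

47.1904

By sibling attribution (R3), Hana Rahimi is treated as also owning Kiran Rahimi's interest in Northgate Services GmbH, giving 22% + 18% = 40%.
By sibling attribution (R3), Hana Rahimi is treated as also owning Kiran Rahimi's interest in Crosswind Holdings Ltd, giving 19% + 29% = 48%.
Chain via Northgate Services GmbH → Copperline Group plc (R2): 40% × 38% × 17% = 2.584% of Orion Textiles S.p.A.
Chain via Crosswind Holdings Ltd → Vantage Energy Co. (R2): 48% × 62% × 31% = 9.2256% of Orion Textiles S.p.A.
Direct interest in Orion Textiles S.p.A: 21%.
Aggregating (R1): 2.584% + 9.2256% + 21% = 32.8096%.
32.8096% falls short of the 80% threshold by 47.1904 percentage points.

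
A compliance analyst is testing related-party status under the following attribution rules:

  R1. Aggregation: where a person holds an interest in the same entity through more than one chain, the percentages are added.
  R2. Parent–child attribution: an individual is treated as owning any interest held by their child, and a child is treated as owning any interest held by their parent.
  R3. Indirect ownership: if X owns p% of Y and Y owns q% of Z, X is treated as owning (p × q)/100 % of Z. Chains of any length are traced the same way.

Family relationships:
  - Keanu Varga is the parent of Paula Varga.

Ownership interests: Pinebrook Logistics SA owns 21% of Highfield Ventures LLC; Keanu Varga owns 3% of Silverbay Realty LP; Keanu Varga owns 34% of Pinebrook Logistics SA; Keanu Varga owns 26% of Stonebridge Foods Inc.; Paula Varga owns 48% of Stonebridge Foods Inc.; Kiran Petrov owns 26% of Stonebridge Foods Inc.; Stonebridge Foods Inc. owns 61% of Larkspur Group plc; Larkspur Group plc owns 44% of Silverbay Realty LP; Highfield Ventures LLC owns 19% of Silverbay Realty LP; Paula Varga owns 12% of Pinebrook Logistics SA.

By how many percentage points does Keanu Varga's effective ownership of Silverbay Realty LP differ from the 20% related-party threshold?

By parent–child attribution (R2), Keanu Varga is treated as also owning Paula Varga's interest in Stonebridge Foods Inc, giving 26% + 48% = 74%.
By parent–child attribution (R2), Keanu Varga is treated as also owning Paula Varga's interest in Pinebrook Logistics SA, giving 34% + 12% = 46%.
Chain via Stonebridge Foods Inc. → Larkspur Group plc (R3): 74% × 61% × 44% = 19.8616% of Silverbay Realty LP.
Chain via Pinebrook Logistics SA → Highfield Ventures LLC (R3): 46% × 21% × 19% = 1.8354% of Silverbay Realty LP.
Direct interest in Silverbay Realty LP: 3%.
Aggregating (R1): 19.8616% + 1.8354% + 3% = 24.697%.
24.697% exceeds the 20% threshold by 4.697 percentage points.

4.697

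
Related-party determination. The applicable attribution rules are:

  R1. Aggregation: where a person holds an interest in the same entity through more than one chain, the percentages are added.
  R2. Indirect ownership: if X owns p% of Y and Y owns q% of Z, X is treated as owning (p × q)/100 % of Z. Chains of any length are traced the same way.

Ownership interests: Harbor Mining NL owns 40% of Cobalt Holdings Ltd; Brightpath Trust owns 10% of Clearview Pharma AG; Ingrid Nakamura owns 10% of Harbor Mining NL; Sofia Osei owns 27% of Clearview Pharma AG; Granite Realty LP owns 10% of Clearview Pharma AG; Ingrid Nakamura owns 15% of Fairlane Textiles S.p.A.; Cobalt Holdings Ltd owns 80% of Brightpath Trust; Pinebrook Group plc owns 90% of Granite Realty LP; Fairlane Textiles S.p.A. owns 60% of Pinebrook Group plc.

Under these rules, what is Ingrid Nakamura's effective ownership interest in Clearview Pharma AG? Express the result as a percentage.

1.13%

Chain via Harbor Mining NL → Cobalt Holdings Ltd → Brightpath Trust (R2): 10% × 40% × 80% × 10% = 0.32% of Clearview Pharma AG.
Chain via Fairlane Textiles S.p.A. → Pinebrook Group plc → Granite Realty LP (R2): 15% × 60% × 90% × 10% = 0.81% of Clearview Pharma AG.
Aggregating (R1): 0.32% + 0.81% = 1.13%.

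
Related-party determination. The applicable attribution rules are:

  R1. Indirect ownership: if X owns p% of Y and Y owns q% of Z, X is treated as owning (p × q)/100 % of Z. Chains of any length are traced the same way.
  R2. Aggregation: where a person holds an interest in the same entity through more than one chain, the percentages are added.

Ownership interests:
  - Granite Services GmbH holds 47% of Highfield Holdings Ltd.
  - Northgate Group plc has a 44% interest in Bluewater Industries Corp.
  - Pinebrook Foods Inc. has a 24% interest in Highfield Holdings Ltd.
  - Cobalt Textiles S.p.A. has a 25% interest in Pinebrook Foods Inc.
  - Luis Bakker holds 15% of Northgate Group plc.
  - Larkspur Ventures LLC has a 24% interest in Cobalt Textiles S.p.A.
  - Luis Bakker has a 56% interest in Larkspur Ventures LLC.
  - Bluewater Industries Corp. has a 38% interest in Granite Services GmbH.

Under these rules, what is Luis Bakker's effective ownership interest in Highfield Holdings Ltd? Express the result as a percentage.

Chain via Northgate Group plc → Bluewater Industries Corp. → Granite Services GmbH (R1): 15% × 44% × 38% × 47% = 1.17876% of Highfield Holdings Ltd.
Chain via Larkspur Ventures LLC → Cobalt Textiles S.p.A. → Pinebrook Foods Inc. (R1): 56% × 24% × 25% × 24% = 0.8064% of Highfield Holdings Ltd.
Aggregating (R2): 1.17876% + 0.8064% = 1.98516%.

1.98516%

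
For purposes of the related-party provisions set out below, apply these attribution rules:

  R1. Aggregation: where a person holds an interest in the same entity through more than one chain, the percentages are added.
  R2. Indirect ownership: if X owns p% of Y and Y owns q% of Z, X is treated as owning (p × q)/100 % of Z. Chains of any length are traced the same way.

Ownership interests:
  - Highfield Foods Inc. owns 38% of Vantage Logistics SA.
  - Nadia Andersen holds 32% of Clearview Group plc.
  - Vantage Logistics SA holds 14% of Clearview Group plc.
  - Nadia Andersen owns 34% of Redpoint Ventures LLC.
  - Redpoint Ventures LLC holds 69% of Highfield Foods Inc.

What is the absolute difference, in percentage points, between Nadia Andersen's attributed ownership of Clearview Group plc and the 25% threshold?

8.248072

Chain via Redpoint Ventures LLC → Highfield Foods Inc. → Vantage Logistics SA (R2): 34% × 69% × 38% × 14% = 1.248072% of Clearview Group plc.
Direct interest in Clearview Group plc: 32%.
Aggregating (R1): 1.248072% + 32% = 33.248072%.
33.248072% exceeds the 25% threshold by 8.248072 percentage points.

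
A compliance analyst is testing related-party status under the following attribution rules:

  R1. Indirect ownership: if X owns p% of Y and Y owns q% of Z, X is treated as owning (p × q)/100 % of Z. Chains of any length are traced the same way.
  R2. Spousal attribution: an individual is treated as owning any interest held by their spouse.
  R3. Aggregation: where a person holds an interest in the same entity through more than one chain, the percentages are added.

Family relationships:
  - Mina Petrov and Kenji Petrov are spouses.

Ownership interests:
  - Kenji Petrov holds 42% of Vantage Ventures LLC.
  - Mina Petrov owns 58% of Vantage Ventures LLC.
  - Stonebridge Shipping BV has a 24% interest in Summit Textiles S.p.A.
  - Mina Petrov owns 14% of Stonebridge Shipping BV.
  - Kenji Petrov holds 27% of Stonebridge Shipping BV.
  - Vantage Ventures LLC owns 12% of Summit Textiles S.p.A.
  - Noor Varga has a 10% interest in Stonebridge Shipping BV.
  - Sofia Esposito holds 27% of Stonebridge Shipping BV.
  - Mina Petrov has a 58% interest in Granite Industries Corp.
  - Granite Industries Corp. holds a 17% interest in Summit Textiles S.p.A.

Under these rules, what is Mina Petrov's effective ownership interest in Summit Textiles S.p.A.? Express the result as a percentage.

31.7%

By spousal attribution (R2), Mina Petrov is treated as also owning Kenji Petrov's interest in Stonebridge Shipping BV, giving 14% + 27% = 41%.
By spousal attribution (R2), Mina Petrov is treated as also owning Kenji Petrov's interest in Vantage Ventures LLC, giving 58% + 42% = 100%.
Chain via Granite Industries Corp. (R1): 58% × 17% = 9.86% of Summit Textiles S.p.A.
Chain via Stonebridge Shipping BV (R1): 41% × 24% = 9.84% of Summit Textiles S.p.A.
Chain via Vantage Ventures LLC (R1): 100% × 12% = 12% of Summit Textiles S.p.A.
Aggregating (R3): 9.86% + 9.84% + 12% = 31.7%.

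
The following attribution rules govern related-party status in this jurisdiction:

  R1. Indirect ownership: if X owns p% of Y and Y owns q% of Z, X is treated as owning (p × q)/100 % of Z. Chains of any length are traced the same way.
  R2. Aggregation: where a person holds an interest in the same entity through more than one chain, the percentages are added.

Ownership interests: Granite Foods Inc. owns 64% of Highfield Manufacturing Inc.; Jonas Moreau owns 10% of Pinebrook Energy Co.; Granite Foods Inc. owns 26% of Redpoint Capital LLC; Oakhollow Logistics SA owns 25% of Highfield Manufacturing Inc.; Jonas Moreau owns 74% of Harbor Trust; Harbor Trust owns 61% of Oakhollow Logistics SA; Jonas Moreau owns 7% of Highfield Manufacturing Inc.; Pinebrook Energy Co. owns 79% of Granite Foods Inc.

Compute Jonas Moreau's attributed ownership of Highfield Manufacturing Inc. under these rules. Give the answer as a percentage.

Chain via Pinebrook Energy Co. → Granite Foods Inc. (R1): 10% × 79% × 64% = 5.056% of Highfield Manufacturing Inc.
Chain via Harbor Trust → Oakhollow Logistics SA (R1): 74% × 61% × 25% = 11.285% of Highfield Manufacturing Inc.
Direct interest in Highfield Manufacturing Inc: 7%.
Aggregating (R2): 5.056% + 11.285% + 7% = 23.341%.

23.341%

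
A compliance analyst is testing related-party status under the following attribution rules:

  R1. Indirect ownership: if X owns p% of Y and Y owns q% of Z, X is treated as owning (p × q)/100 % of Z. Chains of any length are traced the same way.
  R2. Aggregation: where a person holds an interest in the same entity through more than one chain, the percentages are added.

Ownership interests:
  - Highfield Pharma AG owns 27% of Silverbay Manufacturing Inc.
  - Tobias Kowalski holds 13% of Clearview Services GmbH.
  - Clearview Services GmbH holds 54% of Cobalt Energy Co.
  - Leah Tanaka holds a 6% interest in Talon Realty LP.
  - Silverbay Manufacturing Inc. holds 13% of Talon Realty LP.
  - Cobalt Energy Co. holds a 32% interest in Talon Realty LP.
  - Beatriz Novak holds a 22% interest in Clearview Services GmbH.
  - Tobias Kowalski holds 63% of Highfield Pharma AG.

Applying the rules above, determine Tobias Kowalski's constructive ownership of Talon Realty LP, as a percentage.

Chain via Clearview Services GmbH → Cobalt Energy Co. (R1): 13% × 54% × 32% = 2.2464% of Talon Realty LP.
Chain via Highfield Pharma AG → Silverbay Manufacturing Inc. (R1): 63% × 27% × 13% = 2.2113% of Talon Realty LP.
Aggregating (R2): 2.2464% + 2.2113% = 4.4577%.

4.4577%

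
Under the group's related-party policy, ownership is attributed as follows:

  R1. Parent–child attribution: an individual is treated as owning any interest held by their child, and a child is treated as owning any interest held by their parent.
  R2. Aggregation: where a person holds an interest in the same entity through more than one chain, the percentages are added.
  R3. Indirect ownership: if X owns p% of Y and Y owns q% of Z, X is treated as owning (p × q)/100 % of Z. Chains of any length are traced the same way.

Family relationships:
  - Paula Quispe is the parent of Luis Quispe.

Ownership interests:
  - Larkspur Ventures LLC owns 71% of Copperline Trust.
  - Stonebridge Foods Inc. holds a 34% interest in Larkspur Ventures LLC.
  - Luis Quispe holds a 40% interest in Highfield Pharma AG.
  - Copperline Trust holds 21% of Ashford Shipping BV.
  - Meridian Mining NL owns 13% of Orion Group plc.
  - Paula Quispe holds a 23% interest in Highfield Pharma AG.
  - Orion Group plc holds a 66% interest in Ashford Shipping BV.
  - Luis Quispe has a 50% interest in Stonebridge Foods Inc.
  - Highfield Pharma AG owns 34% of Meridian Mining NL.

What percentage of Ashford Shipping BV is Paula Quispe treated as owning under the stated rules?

4.372536%

By parent–child attribution (R1), Paula Quispe is treated as also owning Luis Quispe's interest in Highfield Pharma AG, giving 23% + 40% = 63%.
By parent–child attribution (R1), Paula Quispe is treated as owning Luis Quispe's 50% interest in Stonebridge Foods Inc.
Chain via Highfield Pharma AG → Meridian Mining NL → Orion Group plc (R3): 63% × 34% × 13% × 66% = 1.837836% of Ashford Shipping BV.
Chain via Stonebridge Foods Inc. → Larkspur Ventures LLC → Copperline Trust (R3): 50% × 34% × 71% × 21% = 2.5347% of Ashford Shipping BV.
Aggregating (R2): 1.837836% + 2.5347% = 4.372536%.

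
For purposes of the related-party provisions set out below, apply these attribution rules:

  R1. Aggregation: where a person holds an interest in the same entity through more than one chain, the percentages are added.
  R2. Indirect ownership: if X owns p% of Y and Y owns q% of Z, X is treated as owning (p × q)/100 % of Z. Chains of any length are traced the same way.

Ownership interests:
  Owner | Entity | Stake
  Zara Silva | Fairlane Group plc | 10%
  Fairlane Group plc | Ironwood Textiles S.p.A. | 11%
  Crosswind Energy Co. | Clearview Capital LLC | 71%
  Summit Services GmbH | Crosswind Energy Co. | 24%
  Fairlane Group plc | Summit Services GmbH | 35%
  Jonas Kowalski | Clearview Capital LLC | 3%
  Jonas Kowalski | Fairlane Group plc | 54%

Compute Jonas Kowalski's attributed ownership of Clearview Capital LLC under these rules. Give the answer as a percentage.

6.22056%

Chain via Fairlane Group plc → Summit Services GmbH → Crosswind Energy Co. (R2): 54% × 35% × 24% × 71% = 3.22056% of Clearview Capital LLC.
Direct interest in Clearview Capital LLC: 3%.
Aggregating (R1): 3.22056% + 3% = 6.22056%.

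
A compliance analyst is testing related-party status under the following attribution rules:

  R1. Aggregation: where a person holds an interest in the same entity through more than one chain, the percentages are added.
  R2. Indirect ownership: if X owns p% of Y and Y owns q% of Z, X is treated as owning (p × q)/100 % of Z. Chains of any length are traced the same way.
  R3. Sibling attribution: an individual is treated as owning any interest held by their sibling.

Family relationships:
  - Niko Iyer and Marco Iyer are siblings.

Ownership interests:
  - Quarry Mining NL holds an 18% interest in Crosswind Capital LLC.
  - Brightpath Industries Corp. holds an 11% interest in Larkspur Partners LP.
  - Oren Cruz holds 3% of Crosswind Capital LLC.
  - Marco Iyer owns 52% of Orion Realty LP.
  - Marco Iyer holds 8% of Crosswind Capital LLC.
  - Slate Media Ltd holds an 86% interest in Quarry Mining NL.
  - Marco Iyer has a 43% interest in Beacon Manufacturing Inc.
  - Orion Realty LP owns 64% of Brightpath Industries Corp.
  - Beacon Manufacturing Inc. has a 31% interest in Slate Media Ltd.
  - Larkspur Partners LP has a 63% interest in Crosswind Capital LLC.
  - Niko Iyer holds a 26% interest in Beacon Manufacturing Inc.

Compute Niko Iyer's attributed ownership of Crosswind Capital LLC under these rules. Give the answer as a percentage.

13.617476%

By sibling attribution (R3), Niko Iyer is treated as also owning Marco Iyer's interest in Beacon Manufacturing Inc, giving 26% + 43% = 69%.
By sibling attribution (R3), Niko Iyer is treated as owning Marco Iyer's 52% interest in Orion Realty LP.
By sibling attribution (R3), Niko Iyer is treated as owning Marco Iyer's 8% interest in Crosswind Capital LLC.
Chain via Beacon Manufacturing Inc. → Slate Media Ltd → Quarry Mining NL (R2): 69% × 31% × 86% × 18% = 3.311172% of Crosswind Capital LLC.
Chain via Orion Realty LP → Brightpath Industries Corp. → Larkspur Partners LP (R2): 52% × 64% × 11% × 63% = 2.306304% of Crosswind Capital LLC.
Direct interest in Crosswind Capital LLC: 8%.
Aggregating (R1): 3.311172% + 2.306304% + 8% = 13.617476%.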